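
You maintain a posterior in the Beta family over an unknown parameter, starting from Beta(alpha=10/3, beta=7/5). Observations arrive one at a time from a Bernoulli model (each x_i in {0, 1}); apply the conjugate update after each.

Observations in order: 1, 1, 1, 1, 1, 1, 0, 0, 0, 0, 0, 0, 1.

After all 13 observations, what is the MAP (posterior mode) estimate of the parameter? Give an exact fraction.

35/59

obs 1: x=1 → posterior Beta(13/3, 7/5)
obs 2: x=1 → posterior Beta(16/3, 7/5)
obs 3: x=1 → posterior Beta(19/3, 7/5)
obs 4: x=1 → posterior Beta(22/3, 7/5)
obs 5: x=1 → posterior Beta(25/3, 7/5)
obs 6: x=1 → posterior Beta(28/3, 7/5)
obs 7: x=0 → posterior Beta(28/3, 12/5)
obs 8: x=0 → posterior Beta(28/3, 17/5)
obs 9: x=0 → posterior Beta(28/3, 22/5)
obs 10: x=0 → posterior Beta(28/3, 27/5)
obs 11: x=0 → posterior Beta(28/3, 32/5)
obs 12: x=0 → posterior Beta(28/3, 37/5)
obs 13: x=1 → posterior Beta(31/3, 37/5)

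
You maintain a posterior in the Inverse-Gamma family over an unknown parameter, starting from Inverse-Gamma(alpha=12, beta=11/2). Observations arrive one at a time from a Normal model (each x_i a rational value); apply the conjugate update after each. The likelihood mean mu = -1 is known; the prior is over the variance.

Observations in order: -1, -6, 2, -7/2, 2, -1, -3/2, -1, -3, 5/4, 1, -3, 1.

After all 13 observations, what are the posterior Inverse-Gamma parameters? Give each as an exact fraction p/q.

obs 1: x=-1 → posterior Inverse-Gamma(25/2, 11/2)
obs 2: x=-6 → posterior Inverse-Gamma(13, 18)
obs 3: x=2 → posterior Inverse-Gamma(27/2, 45/2)
obs 4: x=-7/2 → posterior Inverse-Gamma(14, 205/8)
obs 5: x=2 → posterior Inverse-Gamma(29/2, 241/8)
obs 6: x=-1 → posterior Inverse-Gamma(15, 241/8)
obs 7: x=-3/2 → posterior Inverse-Gamma(31/2, 121/4)
obs 8: x=-1 → posterior Inverse-Gamma(16, 121/4)
obs 9: x=-3 → posterior Inverse-Gamma(33/2, 129/4)
obs 10: x=5/4 → posterior Inverse-Gamma(17, 1113/32)
obs 11: x=1 → posterior Inverse-Gamma(35/2, 1177/32)
obs 12: x=-3 → posterior Inverse-Gamma(18, 1241/32)
obs 13: x=1 → posterior Inverse-Gamma(37/2, 1305/32)

alpha=37/2, beta=1305/32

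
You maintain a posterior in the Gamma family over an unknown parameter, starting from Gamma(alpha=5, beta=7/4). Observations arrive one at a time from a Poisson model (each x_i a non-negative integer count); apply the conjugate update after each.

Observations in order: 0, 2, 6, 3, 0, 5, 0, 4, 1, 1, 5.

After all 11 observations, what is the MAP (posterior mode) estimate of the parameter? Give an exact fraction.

124/51

obs 1: x=0 → posterior Gamma(5, 11/4)
obs 2: x=2 → posterior Gamma(7, 15/4)
obs 3: x=6 → posterior Gamma(13, 19/4)
obs 4: x=3 → posterior Gamma(16, 23/4)
obs 5: x=0 → posterior Gamma(16, 27/4)
obs 6: x=5 → posterior Gamma(21, 31/4)
obs 7: x=0 → posterior Gamma(21, 35/4)
obs 8: x=4 → posterior Gamma(25, 39/4)
obs 9: x=1 → posterior Gamma(26, 43/4)
obs 10: x=1 → posterior Gamma(27, 47/4)
obs 11: x=5 → posterior Gamma(32, 51/4)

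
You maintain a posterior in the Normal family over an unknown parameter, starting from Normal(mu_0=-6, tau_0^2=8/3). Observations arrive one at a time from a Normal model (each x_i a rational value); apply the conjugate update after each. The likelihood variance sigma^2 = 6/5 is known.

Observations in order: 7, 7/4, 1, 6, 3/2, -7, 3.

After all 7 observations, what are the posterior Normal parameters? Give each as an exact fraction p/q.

mu_0=211/149, tau_0^2=24/149

obs 1: x=7 → posterior Normal(86/29, 24/29)
obs 2: x=7/4 → posterior Normal(121/49, 24/49)
obs 3: x=1 → posterior Normal(47/23, 8/23)
obs 4: x=6 → posterior Normal(261/89, 24/89)
obs 5: x=3/2 → posterior Normal(291/109, 24/109)
obs 6: x=-7 → posterior Normal(151/129, 8/43)
obs 7: x=3 → posterior Normal(211/149, 24/149)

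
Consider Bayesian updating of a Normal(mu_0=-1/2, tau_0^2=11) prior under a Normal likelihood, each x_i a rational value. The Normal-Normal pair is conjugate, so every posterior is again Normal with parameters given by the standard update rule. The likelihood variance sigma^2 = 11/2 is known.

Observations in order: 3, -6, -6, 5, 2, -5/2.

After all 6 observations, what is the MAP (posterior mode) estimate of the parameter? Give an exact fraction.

-19/26

obs 1: x=3 → posterior Normal(11/6, 11/3)
obs 2: x=-6 → posterior Normal(-13/10, 11/5)
obs 3: x=-6 → posterior Normal(-37/14, 11/7)
obs 4: x=5 → posterior Normal(-17/18, 11/9)
obs 5: x=2 → posterior Normal(-9/22, 1)
obs 6: x=-5/2 → posterior Normal(-19/26, 11/13)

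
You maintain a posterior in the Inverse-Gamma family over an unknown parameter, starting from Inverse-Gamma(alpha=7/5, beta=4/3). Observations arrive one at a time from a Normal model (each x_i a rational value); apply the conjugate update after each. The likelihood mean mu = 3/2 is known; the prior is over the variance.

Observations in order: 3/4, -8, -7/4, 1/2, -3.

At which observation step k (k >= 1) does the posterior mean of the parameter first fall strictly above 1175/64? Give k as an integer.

k = 2

obs 1: x=3/4 → posterior Inverse-Gamma(19/10, 155/96)
obs 2: x=-8 → posterior Inverse-Gamma(12/5, 4487/96)
obs 3: x=-7/4 → posterior Inverse-Gamma(29/10, 2497/48)
obs 4: x=1/2 → posterior Inverse-Gamma(17/5, 2521/48)
obs 5: x=-3 → posterior Inverse-Gamma(39/10, 3007/48)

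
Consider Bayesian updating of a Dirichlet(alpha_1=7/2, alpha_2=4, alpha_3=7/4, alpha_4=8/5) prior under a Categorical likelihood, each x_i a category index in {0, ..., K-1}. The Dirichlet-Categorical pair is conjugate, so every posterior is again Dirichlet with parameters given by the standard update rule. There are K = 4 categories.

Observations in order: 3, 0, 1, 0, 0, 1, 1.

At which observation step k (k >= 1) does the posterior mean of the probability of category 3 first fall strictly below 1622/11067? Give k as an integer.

obs 1: x=3 → posterior Dirichlet(7/2, 4, 7/4, 13/5)
obs 2: x=0 → posterior Dirichlet(9/2, 4, 7/4, 13/5)
obs 3: x=1 → posterior Dirichlet(9/2, 5, 7/4, 13/5)
obs 4: x=0 → posterior Dirichlet(11/2, 5, 7/4, 13/5)
obs 5: x=0 → posterior Dirichlet(13/2, 5, 7/4, 13/5)
obs 6: x=1 → posterior Dirichlet(13/2, 6, 7/4, 13/5)
obs 7: x=1 → posterior Dirichlet(13/2, 7, 7/4, 13/5)

k = 7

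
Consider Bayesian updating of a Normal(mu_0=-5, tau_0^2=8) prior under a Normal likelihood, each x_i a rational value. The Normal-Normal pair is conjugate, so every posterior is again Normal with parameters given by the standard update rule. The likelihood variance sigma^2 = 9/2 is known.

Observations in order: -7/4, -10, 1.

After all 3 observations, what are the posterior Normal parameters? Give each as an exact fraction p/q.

mu_0=-217/57, tau_0^2=24/19

obs 1: x=-7/4 → posterior Normal(-73/25, 72/25)
obs 2: x=-10 → posterior Normal(-233/41, 72/41)
obs 3: x=1 → posterior Normal(-217/57, 24/19)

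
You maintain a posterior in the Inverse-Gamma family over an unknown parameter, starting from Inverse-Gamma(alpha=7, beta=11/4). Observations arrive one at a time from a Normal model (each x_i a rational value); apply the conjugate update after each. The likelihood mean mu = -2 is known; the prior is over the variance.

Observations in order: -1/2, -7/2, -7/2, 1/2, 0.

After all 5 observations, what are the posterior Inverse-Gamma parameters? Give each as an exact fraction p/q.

alpha=19/2, beta=45/4

obs 1: x=-1/2 → posterior Inverse-Gamma(15/2, 31/8)
obs 2: x=-7/2 → posterior Inverse-Gamma(8, 5)
obs 3: x=-7/2 → posterior Inverse-Gamma(17/2, 49/8)
obs 4: x=1/2 → posterior Inverse-Gamma(9, 37/4)
obs 5: x=0 → posterior Inverse-Gamma(19/2, 45/4)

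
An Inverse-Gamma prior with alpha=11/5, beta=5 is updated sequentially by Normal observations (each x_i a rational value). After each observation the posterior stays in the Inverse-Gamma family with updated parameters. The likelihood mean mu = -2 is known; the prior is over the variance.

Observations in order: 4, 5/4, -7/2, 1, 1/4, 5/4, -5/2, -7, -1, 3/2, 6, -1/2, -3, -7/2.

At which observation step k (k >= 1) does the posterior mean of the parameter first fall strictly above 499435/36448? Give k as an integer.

obs 1: x=4 → posterior Inverse-Gamma(27/10, 23)
obs 2: x=5/4 → posterior Inverse-Gamma(16/5, 905/32)
obs 3: x=-7/2 → posterior Inverse-Gamma(37/10, 941/32)
obs 4: x=1 → posterior Inverse-Gamma(21/5, 1085/32)
obs 5: x=1/4 → posterior Inverse-Gamma(47/10, 583/16)
obs 6: x=5/4 → posterior Inverse-Gamma(26/5, 1335/32)
obs 7: x=-5/2 → posterior Inverse-Gamma(57/10, 1339/32)
obs 8: x=-7 → posterior Inverse-Gamma(31/5, 1739/32)
obs 9: x=-1 → posterior Inverse-Gamma(67/10, 1755/32)
obs 10: x=3/2 → posterior Inverse-Gamma(36/5, 1951/32)
obs 11: x=6 → posterior Inverse-Gamma(77/10, 2975/32)
obs 12: x=-1/2 → posterior Inverse-Gamma(41/5, 3011/32)
obs 13: x=-3 → posterior Inverse-Gamma(87/10, 3027/32)
obs 14: x=-7/2 → posterior Inverse-Gamma(46/5, 3063/32)

k = 11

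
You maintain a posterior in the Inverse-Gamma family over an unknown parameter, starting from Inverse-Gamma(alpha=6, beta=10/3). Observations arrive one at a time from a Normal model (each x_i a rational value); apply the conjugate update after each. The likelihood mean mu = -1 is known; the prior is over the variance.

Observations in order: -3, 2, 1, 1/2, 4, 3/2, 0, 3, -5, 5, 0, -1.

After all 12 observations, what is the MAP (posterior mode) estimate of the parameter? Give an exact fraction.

763/156

obs 1: x=-3 → posterior Inverse-Gamma(13/2, 16/3)
obs 2: x=2 → posterior Inverse-Gamma(7, 59/6)
obs 3: x=1 → posterior Inverse-Gamma(15/2, 71/6)
obs 4: x=1/2 → posterior Inverse-Gamma(8, 311/24)
obs 5: x=4 → posterior Inverse-Gamma(17/2, 611/24)
obs 6: x=3/2 → posterior Inverse-Gamma(9, 343/12)
obs 7: x=0 → posterior Inverse-Gamma(19/2, 349/12)
obs 8: x=3 → posterior Inverse-Gamma(10, 445/12)
obs 9: x=-5 → posterior Inverse-Gamma(21/2, 541/12)
obs 10: x=5 → posterior Inverse-Gamma(11, 757/12)
obs 11: x=0 → posterior Inverse-Gamma(23/2, 763/12)
obs 12: x=-1 → posterior Inverse-Gamma(12, 763/12)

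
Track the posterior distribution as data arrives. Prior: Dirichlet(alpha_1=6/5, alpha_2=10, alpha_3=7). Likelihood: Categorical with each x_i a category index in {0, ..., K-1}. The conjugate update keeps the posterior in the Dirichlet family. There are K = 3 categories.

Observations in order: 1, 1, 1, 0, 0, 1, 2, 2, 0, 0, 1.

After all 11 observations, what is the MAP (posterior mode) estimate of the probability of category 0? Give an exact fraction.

21/131

obs 1: x=1 → posterior Dirichlet(6/5, 11, 7)
obs 2: x=1 → posterior Dirichlet(6/5, 12, 7)
obs 3: x=1 → posterior Dirichlet(6/5, 13, 7)
obs 4: x=0 → posterior Dirichlet(11/5, 13, 7)
obs 5: x=0 → posterior Dirichlet(16/5, 13, 7)
obs 6: x=1 → posterior Dirichlet(16/5, 14, 7)
obs 7: x=2 → posterior Dirichlet(16/5, 14, 8)
obs 8: x=2 → posterior Dirichlet(16/5, 14, 9)
obs 9: x=0 → posterior Dirichlet(21/5, 14, 9)
obs 10: x=0 → posterior Dirichlet(26/5, 14, 9)
obs 11: x=1 → posterior Dirichlet(26/5, 15, 9)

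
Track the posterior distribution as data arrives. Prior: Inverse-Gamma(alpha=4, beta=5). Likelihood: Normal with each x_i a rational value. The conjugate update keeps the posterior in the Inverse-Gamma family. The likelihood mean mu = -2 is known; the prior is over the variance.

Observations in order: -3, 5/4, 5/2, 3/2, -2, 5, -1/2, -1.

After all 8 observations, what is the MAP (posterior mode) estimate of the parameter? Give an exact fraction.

obs 1: x=-3 → posterior Inverse-Gamma(9/2, 11/2)
obs 2: x=5/4 → posterior Inverse-Gamma(5, 345/32)
obs 3: x=5/2 → posterior Inverse-Gamma(11/2, 669/32)
obs 4: x=3/2 → posterior Inverse-Gamma(6, 865/32)
obs 5: x=-2 → posterior Inverse-Gamma(13/2, 865/32)
obs 6: x=5 → posterior Inverse-Gamma(7, 1649/32)
obs 7: x=-1/2 → posterior Inverse-Gamma(15/2, 1685/32)
obs 8: x=-1 → posterior Inverse-Gamma(8, 1701/32)

189/32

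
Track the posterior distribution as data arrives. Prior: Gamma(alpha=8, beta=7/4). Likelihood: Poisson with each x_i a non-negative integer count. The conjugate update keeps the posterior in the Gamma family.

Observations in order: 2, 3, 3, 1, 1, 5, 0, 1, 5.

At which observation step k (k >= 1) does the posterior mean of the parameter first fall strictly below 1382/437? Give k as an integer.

obs 1: x=2 → posterior Gamma(10, 11/4)
obs 2: x=3 → posterior Gamma(13, 15/4)
obs 3: x=3 → posterior Gamma(16, 19/4)
obs 4: x=1 → posterior Gamma(17, 23/4)
obs 5: x=1 → posterior Gamma(18, 27/4)
obs 6: x=5 → posterior Gamma(23, 31/4)
obs 7: x=0 → posterior Gamma(23, 35/4)
obs 8: x=1 → posterior Gamma(24, 39/4)
obs 9: x=5 → posterior Gamma(29, 43/4)

k = 4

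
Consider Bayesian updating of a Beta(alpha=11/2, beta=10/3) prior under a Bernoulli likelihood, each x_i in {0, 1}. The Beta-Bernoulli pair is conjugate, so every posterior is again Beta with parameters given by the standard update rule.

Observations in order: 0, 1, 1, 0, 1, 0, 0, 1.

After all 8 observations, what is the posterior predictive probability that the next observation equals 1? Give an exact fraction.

57/101

obs 1: x=0 → posterior Beta(11/2, 13/3)
obs 2: x=1 → posterior Beta(13/2, 13/3)
obs 3: x=1 → posterior Beta(15/2, 13/3)
obs 4: x=0 → posterior Beta(15/2, 16/3)
obs 5: x=1 → posterior Beta(17/2, 16/3)
obs 6: x=0 → posterior Beta(17/2, 19/3)
obs 7: x=0 → posterior Beta(17/2, 22/3)
obs 8: x=1 → posterior Beta(19/2, 22/3)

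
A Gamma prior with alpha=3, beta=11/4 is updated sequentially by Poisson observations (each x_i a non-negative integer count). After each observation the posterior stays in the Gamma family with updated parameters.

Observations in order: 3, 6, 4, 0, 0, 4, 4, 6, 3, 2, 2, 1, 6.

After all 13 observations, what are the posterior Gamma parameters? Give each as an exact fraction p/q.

alpha=44, beta=63/4

obs 1: x=3 → posterior Gamma(6, 15/4)
obs 2: x=6 → posterior Gamma(12, 19/4)
obs 3: x=4 → posterior Gamma(16, 23/4)
obs 4: x=0 → posterior Gamma(16, 27/4)
obs 5: x=0 → posterior Gamma(16, 31/4)
obs 6: x=4 → posterior Gamma(20, 35/4)
obs 7: x=4 → posterior Gamma(24, 39/4)
obs 8: x=6 → posterior Gamma(30, 43/4)
obs 9: x=3 → posterior Gamma(33, 47/4)
obs 10: x=2 → posterior Gamma(35, 51/4)
obs 11: x=2 → posterior Gamma(37, 55/4)
obs 12: x=1 → posterior Gamma(38, 59/4)
obs 13: x=6 → posterior Gamma(44, 63/4)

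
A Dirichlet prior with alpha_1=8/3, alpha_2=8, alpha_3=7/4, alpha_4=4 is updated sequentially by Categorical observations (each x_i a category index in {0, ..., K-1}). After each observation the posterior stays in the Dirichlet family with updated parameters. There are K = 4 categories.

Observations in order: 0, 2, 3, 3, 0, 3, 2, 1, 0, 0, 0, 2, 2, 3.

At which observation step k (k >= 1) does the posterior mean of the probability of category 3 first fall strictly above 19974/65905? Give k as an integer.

k = 6

obs 1: x=0 → posterior Dirichlet(11/3, 8, 7/4, 4)
obs 2: x=2 → posterior Dirichlet(11/3, 8, 11/4, 4)
obs 3: x=3 → posterior Dirichlet(11/3, 8, 11/4, 5)
obs 4: x=3 → posterior Dirichlet(11/3, 8, 11/4, 6)
obs 5: x=0 → posterior Dirichlet(14/3, 8, 11/4, 6)
obs 6: x=3 → posterior Dirichlet(14/3, 8, 11/4, 7)
obs 7: x=2 → posterior Dirichlet(14/3, 8, 15/4, 7)
obs 8: x=1 → posterior Dirichlet(14/3, 9, 15/4, 7)
obs 9: x=0 → posterior Dirichlet(17/3, 9, 15/4, 7)
obs 10: x=0 → posterior Dirichlet(20/3, 9, 15/4, 7)
obs 11: x=0 → posterior Dirichlet(23/3, 9, 15/4, 7)
obs 12: x=2 → posterior Dirichlet(23/3, 9, 19/4, 7)
obs 13: x=2 → posterior Dirichlet(23/3, 9, 23/4, 7)
obs 14: x=3 → posterior Dirichlet(23/3, 9, 23/4, 8)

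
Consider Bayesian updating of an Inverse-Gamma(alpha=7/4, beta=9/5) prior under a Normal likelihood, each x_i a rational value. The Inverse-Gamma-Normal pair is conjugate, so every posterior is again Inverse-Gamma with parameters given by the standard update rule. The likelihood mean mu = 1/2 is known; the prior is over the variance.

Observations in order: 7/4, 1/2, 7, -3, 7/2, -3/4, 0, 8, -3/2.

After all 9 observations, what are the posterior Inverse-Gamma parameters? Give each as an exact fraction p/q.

alpha=25/4, beta=5229/80

obs 1: x=7/4 → posterior Inverse-Gamma(9/4, 413/160)
obs 2: x=1/2 → posterior Inverse-Gamma(11/4, 413/160)
obs 3: x=7 → posterior Inverse-Gamma(13/4, 3793/160)
obs 4: x=-3 → posterior Inverse-Gamma(15/4, 4773/160)
obs 5: x=7/2 → posterior Inverse-Gamma(17/4, 5493/160)
obs 6: x=-3/4 → posterior Inverse-Gamma(19/4, 2809/80)
obs 7: x=0 → posterior Inverse-Gamma(21/4, 2819/80)
obs 8: x=8 → posterior Inverse-Gamma(23/4, 5069/80)
obs 9: x=-3/2 → posterior Inverse-Gamma(25/4, 5229/80)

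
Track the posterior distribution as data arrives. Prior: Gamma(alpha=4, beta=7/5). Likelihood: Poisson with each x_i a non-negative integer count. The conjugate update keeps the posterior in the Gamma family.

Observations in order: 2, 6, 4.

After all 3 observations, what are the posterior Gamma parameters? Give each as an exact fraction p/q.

obs 1: x=2 → posterior Gamma(6, 12/5)
obs 2: x=6 → posterior Gamma(12, 17/5)
obs 3: x=4 → posterior Gamma(16, 22/5)

alpha=16, beta=22/5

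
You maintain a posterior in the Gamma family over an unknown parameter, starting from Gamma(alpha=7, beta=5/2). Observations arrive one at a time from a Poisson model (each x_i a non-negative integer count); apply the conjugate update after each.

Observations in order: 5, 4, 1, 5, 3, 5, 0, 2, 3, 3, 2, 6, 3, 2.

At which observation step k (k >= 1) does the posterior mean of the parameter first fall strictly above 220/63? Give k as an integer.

obs 1: x=5 → posterior Gamma(12, 7/2)
obs 2: x=4 → posterior Gamma(16, 9/2)
obs 3: x=1 → posterior Gamma(17, 11/2)
obs 4: x=5 → posterior Gamma(22, 13/2)
obs 5: x=3 → posterior Gamma(25, 15/2)
obs 6: x=5 → posterior Gamma(30, 17/2)
obs 7: x=0 → posterior Gamma(30, 19/2)
obs 8: x=2 → posterior Gamma(32, 21/2)
obs 9: x=3 → posterior Gamma(35, 23/2)
obs 10: x=3 → posterior Gamma(38, 25/2)
obs 11: x=2 → posterior Gamma(40, 27/2)
obs 12: x=6 → posterior Gamma(46, 29/2)
obs 13: x=3 → posterior Gamma(49, 31/2)
obs 14: x=2 → posterior Gamma(51, 33/2)

k = 2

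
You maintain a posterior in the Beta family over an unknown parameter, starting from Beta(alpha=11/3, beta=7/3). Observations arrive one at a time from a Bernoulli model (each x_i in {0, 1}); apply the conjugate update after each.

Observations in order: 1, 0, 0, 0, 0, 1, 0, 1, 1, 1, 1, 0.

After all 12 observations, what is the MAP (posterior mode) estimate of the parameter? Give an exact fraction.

obs 1: x=1 → posterior Beta(14/3, 7/3)
obs 2: x=0 → posterior Beta(14/3, 10/3)
obs 3: x=0 → posterior Beta(14/3, 13/3)
obs 4: x=0 → posterior Beta(14/3, 16/3)
obs 5: x=0 → posterior Beta(14/3, 19/3)
obs 6: x=1 → posterior Beta(17/3, 19/3)
obs 7: x=0 → posterior Beta(17/3, 22/3)
obs 8: x=1 → posterior Beta(20/3, 22/3)
obs 9: x=1 → posterior Beta(23/3, 22/3)
obs 10: x=1 → posterior Beta(26/3, 22/3)
obs 11: x=1 → posterior Beta(29/3, 22/3)
obs 12: x=0 → posterior Beta(29/3, 25/3)

13/24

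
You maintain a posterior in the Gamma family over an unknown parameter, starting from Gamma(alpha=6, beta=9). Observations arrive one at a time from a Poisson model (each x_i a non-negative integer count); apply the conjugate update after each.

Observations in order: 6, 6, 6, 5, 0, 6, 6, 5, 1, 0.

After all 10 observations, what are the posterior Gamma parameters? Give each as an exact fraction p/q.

alpha=47, beta=19

obs 1: x=6 → posterior Gamma(12, 10)
obs 2: x=6 → posterior Gamma(18, 11)
obs 3: x=6 → posterior Gamma(24, 12)
obs 4: x=5 → posterior Gamma(29, 13)
obs 5: x=0 → posterior Gamma(29, 14)
obs 6: x=6 → posterior Gamma(35, 15)
obs 7: x=6 → posterior Gamma(41, 16)
obs 8: x=5 → posterior Gamma(46, 17)
obs 9: x=1 → posterior Gamma(47, 18)
obs 10: x=0 → posterior Gamma(47, 19)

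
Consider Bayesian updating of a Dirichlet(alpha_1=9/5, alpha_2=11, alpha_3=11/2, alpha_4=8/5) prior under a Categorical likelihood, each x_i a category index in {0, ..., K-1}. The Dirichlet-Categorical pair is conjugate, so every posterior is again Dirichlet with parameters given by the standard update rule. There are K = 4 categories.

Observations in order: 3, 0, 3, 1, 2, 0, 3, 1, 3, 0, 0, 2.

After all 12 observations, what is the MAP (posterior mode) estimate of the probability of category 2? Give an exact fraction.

obs 1: x=3 → posterior Dirichlet(9/5, 11, 11/2, 13/5)
obs 2: x=0 → posterior Dirichlet(14/5, 11, 11/2, 13/5)
obs 3: x=3 → posterior Dirichlet(14/5, 11, 11/2, 18/5)
obs 4: x=1 → posterior Dirichlet(14/5, 12, 11/2, 18/5)
obs 5: x=2 → posterior Dirichlet(14/5, 12, 13/2, 18/5)
obs 6: x=0 → posterior Dirichlet(19/5, 12, 13/2, 18/5)
obs 7: x=3 → posterior Dirichlet(19/5, 12, 13/2, 23/5)
obs 8: x=1 → posterior Dirichlet(19/5, 13, 13/2, 23/5)
obs 9: x=3 → posterior Dirichlet(19/5, 13, 13/2, 28/5)
obs 10: x=0 → posterior Dirichlet(24/5, 13, 13/2, 28/5)
obs 11: x=0 → posterior Dirichlet(29/5, 13, 13/2, 28/5)
obs 12: x=2 → posterior Dirichlet(29/5, 13, 15/2, 28/5)

65/279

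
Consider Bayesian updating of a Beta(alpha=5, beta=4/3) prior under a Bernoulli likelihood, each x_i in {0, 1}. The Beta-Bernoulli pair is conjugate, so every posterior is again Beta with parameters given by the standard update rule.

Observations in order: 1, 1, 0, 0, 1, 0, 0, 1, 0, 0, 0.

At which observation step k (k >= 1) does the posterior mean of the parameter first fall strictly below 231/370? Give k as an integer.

obs 1: x=1 → posterior Beta(6, 4/3)
obs 2: x=1 → posterior Beta(7, 4/3)
obs 3: x=0 → posterior Beta(7, 7/3)
obs 4: x=0 → posterior Beta(7, 10/3)
obs 5: x=1 → posterior Beta(8, 10/3)
obs 6: x=0 → posterior Beta(8, 13/3)
obs 7: x=0 → posterior Beta(8, 16/3)
obs 8: x=1 → posterior Beta(9, 16/3)
obs 9: x=0 → posterior Beta(9, 19/3)
obs 10: x=0 → posterior Beta(9, 22/3)
obs 11: x=0 → posterior Beta(9, 25/3)

k = 7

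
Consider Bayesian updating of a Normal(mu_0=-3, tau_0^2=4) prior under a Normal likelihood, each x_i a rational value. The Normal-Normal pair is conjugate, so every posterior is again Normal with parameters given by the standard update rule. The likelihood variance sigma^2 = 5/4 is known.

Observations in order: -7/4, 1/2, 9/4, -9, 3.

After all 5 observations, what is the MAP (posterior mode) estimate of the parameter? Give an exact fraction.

obs 1: x=-7/4 → posterior Normal(-43/21, 20/21)
obs 2: x=1/2 → posterior Normal(-35/37, 20/37)
obs 3: x=9/4 → posterior Normal(1/53, 20/53)
obs 4: x=-9 → posterior Normal(-143/69, 20/69)
obs 5: x=3 → posterior Normal(-19/17, 4/17)

-19/17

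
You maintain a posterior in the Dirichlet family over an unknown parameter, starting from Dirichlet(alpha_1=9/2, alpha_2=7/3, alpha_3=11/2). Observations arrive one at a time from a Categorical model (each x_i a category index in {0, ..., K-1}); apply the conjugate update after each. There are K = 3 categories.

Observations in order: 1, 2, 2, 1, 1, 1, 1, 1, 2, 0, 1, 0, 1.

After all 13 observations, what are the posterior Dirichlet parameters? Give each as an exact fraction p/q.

obs 1: x=1 → posterior Dirichlet(9/2, 10/3, 11/2)
obs 2: x=2 → posterior Dirichlet(9/2, 10/3, 13/2)
obs 3: x=2 → posterior Dirichlet(9/2, 10/3, 15/2)
obs 4: x=1 → posterior Dirichlet(9/2, 13/3, 15/2)
obs 5: x=1 → posterior Dirichlet(9/2, 16/3, 15/2)
obs 6: x=1 → posterior Dirichlet(9/2, 19/3, 15/2)
obs 7: x=1 → posterior Dirichlet(9/2, 22/3, 15/2)
obs 8: x=1 → posterior Dirichlet(9/2, 25/3, 15/2)
obs 9: x=2 → posterior Dirichlet(9/2, 25/3, 17/2)
obs 10: x=0 → posterior Dirichlet(11/2, 25/3, 17/2)
obs 11: x=1 → posterior Dirichlet(11/2, 28/3, 17/2)
obs 12: x=0 → posterior Dirichlet(13/2, 28/3, 17/2)
obs 13: x=1 → posterior Dirichlet(13/2, 31/3, 17/2)

alpha_1=13/2, alpha_2=31/3, alpha_3=17/2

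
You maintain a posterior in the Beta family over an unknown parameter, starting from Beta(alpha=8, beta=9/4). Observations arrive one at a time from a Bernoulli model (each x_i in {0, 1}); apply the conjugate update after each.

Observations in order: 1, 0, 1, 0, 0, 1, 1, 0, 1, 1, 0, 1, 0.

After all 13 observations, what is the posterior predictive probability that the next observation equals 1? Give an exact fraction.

20/31

obs 1: x=1 → posterior Beta(9, 9/4)
obs 2: x=0 → posterior Beta(9, 13/4)
obs 3: x=1 → posterior Beta(10, 13/4)
obs 4: x=0 → posterior Beta(10, 17/4)
obs 5: x=0 → posterior Beta(10, 21/4)
obs 6: x=1 → posterior Beta(11, 21/4)
obs 7: x=1 → posterior Beta(12, 21/4)
obs 8: x=0 → posterior Beta(12, 25/4)
obs 9: x=1 → posterior Beta(13, 25/4)
obs 10: x=1 → posterior Beta(14, 25/4)
obs 11: x=0 → posterior Beta(14, 29/4)
obs 12: x=1 → posterior Beta(15, 29/4)
obs 13: x=0 → posterior Beta(15, 33/4)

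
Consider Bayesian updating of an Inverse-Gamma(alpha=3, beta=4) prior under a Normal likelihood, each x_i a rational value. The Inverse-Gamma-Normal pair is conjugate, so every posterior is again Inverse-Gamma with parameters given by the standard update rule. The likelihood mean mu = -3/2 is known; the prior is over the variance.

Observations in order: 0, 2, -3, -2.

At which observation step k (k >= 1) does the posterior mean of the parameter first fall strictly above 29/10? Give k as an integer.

k = 2

obs 1: x=0 → posterior Inverse-Gamma(7/2, 41/8)
obs 2: x=2 → posterior Inverse-Gamma(4, 45/4)
obs 3: x=-3 → posterior Inverse-Gamma(9/2, 99/8)
obs 4: x=-2 → posterior Inverse-Gamma(5, 25/2)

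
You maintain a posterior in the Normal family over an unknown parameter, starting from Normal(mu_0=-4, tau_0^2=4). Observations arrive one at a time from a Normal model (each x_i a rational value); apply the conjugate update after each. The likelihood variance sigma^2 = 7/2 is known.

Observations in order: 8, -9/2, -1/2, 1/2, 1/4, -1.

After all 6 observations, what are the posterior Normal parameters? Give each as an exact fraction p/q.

mu_0=-6/55, tau_0^2=28/55

obs 1: x=8 → posterior Normal(12/5, 28/15)
obs 2: x=-9/2 → posterior Normal(0, 28/23)
obs 3: x=-1/2 → posterior Normal(-4/31, 28/31)
obs 4: x=1/2 → posterior Normal(0, 28/39)
obs 5: x=1/4 → posterior Normal(2/47, 28/47)
obs 6: x=-1 → posterior Normal(-6/55, 28/55)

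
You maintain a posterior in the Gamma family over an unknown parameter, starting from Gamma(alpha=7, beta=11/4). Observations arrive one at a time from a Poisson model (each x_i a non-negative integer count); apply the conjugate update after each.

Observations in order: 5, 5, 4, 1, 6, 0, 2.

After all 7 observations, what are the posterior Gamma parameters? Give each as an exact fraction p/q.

obs 1: x=5 → posterior Gamma(12, 15/4)
obs 2: x=5 → posterior Gamma(17, 19/4)
obs 3: x=4 → posterior Gamma(21, 23/4)
obs 4: x=1 → posterior Gamma(22, 27/4)
obs 5: x=6 → posterior Gamma(28, 31/4)
obs 6: x=0 → posterior Gamma(28, 35/4)
obs 7: x=2 → posterior Gamma(30, 39/4)

alpha=30, beta=39/4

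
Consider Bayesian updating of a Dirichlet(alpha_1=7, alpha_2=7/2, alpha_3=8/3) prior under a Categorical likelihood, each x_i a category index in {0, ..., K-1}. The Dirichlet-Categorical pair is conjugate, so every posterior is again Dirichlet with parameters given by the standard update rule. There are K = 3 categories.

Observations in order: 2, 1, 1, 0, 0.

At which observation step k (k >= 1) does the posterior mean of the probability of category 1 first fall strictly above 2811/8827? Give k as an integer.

obs 1: x=2 → posterior Dirichlet(7, 7/2, 11/3)
obs 2: x=1 → posterior Dirichlet(7, 9/2, 11/3)
obs 3: x=1 → posterior Dirichlet(7, 11/2, 11/3)
obs 4: x=0 → posterior Dirichlet(8, 11/2, 11/3)
obs 5: x=0 → posterior Dirichlet(9, 11/2, 11/3)

k = 3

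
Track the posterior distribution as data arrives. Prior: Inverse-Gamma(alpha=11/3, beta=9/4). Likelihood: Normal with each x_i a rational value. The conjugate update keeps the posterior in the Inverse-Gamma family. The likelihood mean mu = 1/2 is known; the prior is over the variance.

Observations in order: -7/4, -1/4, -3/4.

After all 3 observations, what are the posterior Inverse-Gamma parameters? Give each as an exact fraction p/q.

obs 1: x=-7/4 → posterior Inverse-Gamma(25/6, 153/32)
obs 2: x=-1/4 → posterior Inverse-Gamma(14/3, 81/16)
obs 3: x=-3/4 → posterior Inverse-Gamma(31/6, 187/32)

alpha=31/6, beta=187/32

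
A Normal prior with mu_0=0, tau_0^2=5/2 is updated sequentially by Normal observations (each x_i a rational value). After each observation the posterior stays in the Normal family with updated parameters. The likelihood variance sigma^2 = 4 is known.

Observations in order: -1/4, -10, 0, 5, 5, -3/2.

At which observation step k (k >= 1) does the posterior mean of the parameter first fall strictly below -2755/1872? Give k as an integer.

obs 1: x=-1/4 → posterior Normal(-5/52, 20/13)
obs 2: x=-10 → posterior Normal(-205/72, 10/9)
obs 3: x=0 → posterior Normal(-205/92, 20/23)
obs 4: x=5 → posterior Normal(-15/16, 5/7)
obs 5: x=5 → posterior Normal(-5/132, 20/33)
obs 6: x=-3/2 → posterior Normal(-35/152, 10/19)

k = 2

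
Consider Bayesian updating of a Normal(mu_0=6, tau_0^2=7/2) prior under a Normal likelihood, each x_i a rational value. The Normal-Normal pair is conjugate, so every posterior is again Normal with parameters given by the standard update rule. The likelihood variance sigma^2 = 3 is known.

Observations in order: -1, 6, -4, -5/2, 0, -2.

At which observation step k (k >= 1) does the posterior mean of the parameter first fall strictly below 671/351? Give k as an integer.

k = 3

obs 1: x=-1 → posterior Normal(29/13, 21/13)
obs 2: x=6 → posterior Normal(71/20, 21/20)
obs 3: x=-4 → posterior Normal(43/27, 7/9)
obs 4: x=-5/2 → posterior Normal(3/4, 21/34)
obs 5: x=0 → posterior Normal(51/82, 21/41)
obs 6: x=-2 → posterior Normal(23/96, 7/16)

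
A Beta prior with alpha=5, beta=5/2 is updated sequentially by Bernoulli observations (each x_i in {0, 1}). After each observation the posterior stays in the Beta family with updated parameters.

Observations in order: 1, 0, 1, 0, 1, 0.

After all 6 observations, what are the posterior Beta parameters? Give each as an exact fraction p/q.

alpha=8, beta=11/2

obs 1: x=1 → posterior Beta(6, 5/2)
obs 2: x=0 → posterior Beta(6, 7/2)
obs 3: x=1 → posterior Beta(7, 7/2)
obs 4: x=0 → posterior Beta(7, 9/2)
obs 5: x=1 → posterior Beta(8, 9/2)
obs 6: x=0 → posterior Beta(8, 11/2)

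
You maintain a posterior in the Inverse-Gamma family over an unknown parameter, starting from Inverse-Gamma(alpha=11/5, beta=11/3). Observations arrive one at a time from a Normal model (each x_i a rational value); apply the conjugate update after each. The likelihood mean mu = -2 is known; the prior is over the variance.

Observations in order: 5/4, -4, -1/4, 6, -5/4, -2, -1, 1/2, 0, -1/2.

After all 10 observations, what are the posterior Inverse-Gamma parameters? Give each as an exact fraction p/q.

alpha=36/5, beta=4945/96

obs 1: x=5/4 → posterior Inverse-Gamma(27/10, 859/96)
obs 2: x=-4 → posterior Inverse-Gamma(16/5, 1051/96)
obs 3: x=-1/4 → posterior Inverse-Gamma(37/10, 599/48)
obs 4: x=6 → posterior Inverse-Gamma(21/5, 2135/48)
obs 5: x=-5/4 → posterior Inverse-Gamma(47/10, 4297/96)
obs 6: x=-2 → posterior Inverse-Gamma(26/5, 4297/96)
obs 7: x=-1 → posterior Inverse-Gamma(57/10, 4345/96)
obs 8: x=1/2 → posterior Inverse-Gamma(31/5, 4645/96)
obs 9: x=0 → posterior Inverse-Gamma(67/10, 4837/96)
obs 10: x=-1/2 → posterior Inverse-Gamma(36/5, 4945/96)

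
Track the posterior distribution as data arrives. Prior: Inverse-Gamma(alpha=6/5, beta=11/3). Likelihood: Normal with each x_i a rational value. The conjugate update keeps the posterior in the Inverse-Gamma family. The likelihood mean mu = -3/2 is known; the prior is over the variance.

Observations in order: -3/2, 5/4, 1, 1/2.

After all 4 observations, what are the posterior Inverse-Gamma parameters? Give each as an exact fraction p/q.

alpha=16/5, beta=1207/96

obs 1: x=-3/2 → posterior Inverse-Gamma(17/10, 11/3)
obs 2: x=5/4 → posterior Inverse-Gamma(11/5, 715/96)
obs 3: x=1 → posterior Inverse-Gamma(27/10, 1015/96)
obs 4: x=1/2 → posterior Inverse-Gamma(16/5, 1207/96)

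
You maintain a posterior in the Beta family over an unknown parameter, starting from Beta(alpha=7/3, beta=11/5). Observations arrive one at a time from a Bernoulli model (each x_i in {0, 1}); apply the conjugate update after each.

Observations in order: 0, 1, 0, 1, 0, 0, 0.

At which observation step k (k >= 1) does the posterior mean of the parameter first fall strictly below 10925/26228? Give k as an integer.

obs 1: x=0 → posterior Beta(7/3, 16/5)
obs 2: x=1 → posterior Beta(10/3, 16/5)
obs 3: x=0 → posterior Beta(10/3, 21/5)
obs 4: x=1 → posterior Beta(13/3, 21/5)
obs 5: x=0 → posterior Beta(13/3, 26/5)
obs 6: x=0 → posterior Beta(13/3, 31/5)
obs 7: x=0 → posterior Beta(13/3, 36/5)

k = 6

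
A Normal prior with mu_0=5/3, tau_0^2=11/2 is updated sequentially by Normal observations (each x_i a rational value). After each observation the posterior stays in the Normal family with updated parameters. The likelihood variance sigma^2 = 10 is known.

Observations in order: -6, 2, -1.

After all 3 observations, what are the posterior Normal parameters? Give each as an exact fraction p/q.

mu_0=-65/159, tau_0^2=110/53

obs 1: x=-6 → posterior Normal(-98/93, 110/31)
obs 2: x=2 → posterior Normal(-16/63, 55/21)
obs 3: x=-1 → posterior Normal(-65/159, 110/53)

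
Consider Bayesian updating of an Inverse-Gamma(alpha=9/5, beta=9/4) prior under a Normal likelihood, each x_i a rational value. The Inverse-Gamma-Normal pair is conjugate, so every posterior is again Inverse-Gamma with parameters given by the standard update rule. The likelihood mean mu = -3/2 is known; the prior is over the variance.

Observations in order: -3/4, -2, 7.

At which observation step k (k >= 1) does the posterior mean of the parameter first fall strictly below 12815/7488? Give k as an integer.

obs 1: x=-3/4 → posterior Inverse-Gamma(23/10, 81/32)
obs 2: x=-2 → posterior Inverse-Gamma(14/5, 85/32)
obs 3: x=7 → posterior Inverse-Gamma(33/10, 1241/32)

k = 2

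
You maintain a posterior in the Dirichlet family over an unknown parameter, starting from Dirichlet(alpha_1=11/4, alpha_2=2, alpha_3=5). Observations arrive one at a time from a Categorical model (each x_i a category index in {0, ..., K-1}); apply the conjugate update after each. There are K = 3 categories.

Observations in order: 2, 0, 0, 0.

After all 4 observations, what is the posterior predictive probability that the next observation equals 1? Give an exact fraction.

obs 1: x=2 → posterior Dirichlet(11/4, 2, 6)
obs 2: x=0 → posterior Dirichlet(15/4, 2, 6)
obs 3: x=0 → posterior Dirichlet(19/4, 2, 6)
obs 4: x=0 → posterior Dirichlet(23/4, 2, 6)

8/55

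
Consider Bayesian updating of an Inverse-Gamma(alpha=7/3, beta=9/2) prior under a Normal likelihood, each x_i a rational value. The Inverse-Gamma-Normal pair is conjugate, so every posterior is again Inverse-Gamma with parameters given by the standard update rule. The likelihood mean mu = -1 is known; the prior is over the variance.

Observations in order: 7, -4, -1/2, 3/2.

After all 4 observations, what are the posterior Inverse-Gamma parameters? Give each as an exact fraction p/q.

obs 1: x=7 → posterior Inverse-Gamma(17/6, 73/2)
obs 2: x=-4 → posterior Inverse-Gamma(10/3, 41)
obs 3: x=-1/2 → posterior Inverse-Gamma(23/6, 329/8)
obs 4: x=3/2 → posterior Inverse-Gamma(13/3, 177/4)

alpha=13/3, beta=177/4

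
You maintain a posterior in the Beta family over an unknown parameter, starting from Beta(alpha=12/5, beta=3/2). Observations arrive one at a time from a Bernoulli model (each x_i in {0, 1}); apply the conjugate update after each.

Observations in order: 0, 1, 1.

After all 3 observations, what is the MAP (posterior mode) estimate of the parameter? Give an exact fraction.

34/49

obs 1: x=0 → posterior Beta(12/5, 5/2)
obs 2: x=1 → posterior Beta(17/5, 5/2)
obs 3: x=1 → posterior Beta(22/5, 5/2)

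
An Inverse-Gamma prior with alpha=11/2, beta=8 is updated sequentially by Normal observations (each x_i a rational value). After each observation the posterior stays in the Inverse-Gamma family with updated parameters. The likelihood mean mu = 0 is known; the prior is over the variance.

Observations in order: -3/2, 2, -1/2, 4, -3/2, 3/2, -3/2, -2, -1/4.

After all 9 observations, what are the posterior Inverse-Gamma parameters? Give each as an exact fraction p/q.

obs 1: x=-3/2 → posterior Inverse-Gamma(6, 73/8)
obs 2: x=2 → posterior Inverse-Gamma(13/2, 89/8)
obs 3: x=-1/2 → posterior Inverse-Gamma(7, 45/4)
obs 4: x=4 → posterior Inverse-Gamma(15/2, 77/4)
obs 5: x=-3/2 → posterior Inverse-Gamma(8, 163/8)
obs 6: x=3/2 → posterior Inverse-Gamma(17/2, 43/2)
obs 7: x=-3/2 → posterior Inverse-Gamma(9, 181/8)
obs 8: x=-2 → posterior Inverse-Gamma(19/2, 197/8)
obs 9: x=-1/4 → posterior Inverse-Gamma(10, 789/32)

alpha=10, beta=789/32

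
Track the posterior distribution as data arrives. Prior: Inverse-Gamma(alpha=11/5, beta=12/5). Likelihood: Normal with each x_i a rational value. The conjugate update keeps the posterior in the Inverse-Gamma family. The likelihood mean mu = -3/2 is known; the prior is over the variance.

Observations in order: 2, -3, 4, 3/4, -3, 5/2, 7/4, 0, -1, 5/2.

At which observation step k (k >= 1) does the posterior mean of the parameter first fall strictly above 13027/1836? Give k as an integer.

obs 1: x=2 → posterior Inverse-Gamma(27/10, 341/40)
obs 2: x=-3 → posterior Inverse-Gamma(16/5, 193/20)
obs 3: x=4 → posterior Inverse-Gamma(37/10, 991/40)
obs 4: x=3/4 → posterior Inverse-Gamma(21/5, 4369/160)
obs 5: x=-3 → posterior Inverse-Gamma(47/10, 4549/160)
obs 6: x=5/2 → posterior Inverse-Gamma(26/5, 5829/160)
obs 7: x=7/4 → posterior Inverse-Gamma(57/10, 3337/80)
obs 8: x=0 → posterior Inverse-Gamma(31/5, 3427/80)
obs 9: x=-1 → posterior Inverse-Gamma(67/10, 3437/80)
obs 10: x=5/2 → posterior Inverse-Gamma(36/5, 4077/80)

k = 3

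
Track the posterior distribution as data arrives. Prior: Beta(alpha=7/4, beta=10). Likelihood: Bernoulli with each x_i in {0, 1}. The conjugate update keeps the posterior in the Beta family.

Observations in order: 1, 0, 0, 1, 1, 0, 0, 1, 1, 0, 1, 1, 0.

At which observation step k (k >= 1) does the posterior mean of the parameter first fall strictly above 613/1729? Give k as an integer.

obs 1: x=1 → posterior Beta(11/4, 10)
obs 2: x=0 → posterior Beta(11/4, 11)
obs 3: x=0 → posterior Beta(11/4, 12)
obs 4: x=1 → posterior Beta(15/4, 12)
obs 5: x=1 → posterior Beta(19/4, 12)
obs 6: x=0 → posterior Beta(19/4, 13)
obs 7: x=0 → posterior Beta(19/4, 14)
obs 8: x=1 → posterior Beta(23/4, 14)
obs 9: x=1 → posterior Beta(27/4, 14)
obs 10: x=0 → posterior Beta(27/4, 15)
obs 11: x=1 → posterior Beta(31/4, 15)
obs 12: x=1 → posterior Beta(35/4, 15)
obs 13: x=0 → posterior Beta(35/4, 16)

k = 12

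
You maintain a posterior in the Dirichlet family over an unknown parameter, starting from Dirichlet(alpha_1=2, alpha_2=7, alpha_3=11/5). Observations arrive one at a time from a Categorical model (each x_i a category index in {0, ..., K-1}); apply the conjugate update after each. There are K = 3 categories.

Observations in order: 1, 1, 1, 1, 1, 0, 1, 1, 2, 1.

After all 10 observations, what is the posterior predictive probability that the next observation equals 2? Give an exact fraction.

8/53

obs 1: x=1 → posterior Dirichlet(2, 8, 11/5)
obs 2: x=1 → posterior Dirichlet(2, 9, 11/5)
obs 3: x=1 → posterior Dirichlet(2, 10, 11/5)
obs 4: x=1 → posterior Dirichlet(2, 11, 11/5)
obs 5: x=1 → posterior Dirichlet(2, 12, 11/5)
obs 6: x=0 → posterior Dirichlet(3, 12, 11/5)
obs 7: x=1 → posterior Dirichlet(3, 13, 11/5)
obs 8: x=1 → posterior Dirichlet(3, 14, 11/5)
obs 9: x=2 → posterior Dirichlet(3, 14, 16/5)
obs 10: x=1 → posterior Dirichlet(3, 15, 16/5)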